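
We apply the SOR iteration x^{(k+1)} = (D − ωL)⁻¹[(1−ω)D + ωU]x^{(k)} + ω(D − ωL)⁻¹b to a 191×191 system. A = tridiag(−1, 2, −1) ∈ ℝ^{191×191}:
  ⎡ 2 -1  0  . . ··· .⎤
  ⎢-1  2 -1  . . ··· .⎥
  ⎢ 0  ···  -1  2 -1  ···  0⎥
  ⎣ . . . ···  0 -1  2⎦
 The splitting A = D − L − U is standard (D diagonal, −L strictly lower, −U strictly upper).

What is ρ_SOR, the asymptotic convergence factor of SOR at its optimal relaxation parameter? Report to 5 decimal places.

B_J for the 191×191 system has eigenvalues cos(kπ/192); ρ_J = cos(π/192) = 0.99987.
√(1−ρ_J²) simplifies to sin(π/192) = 0.016362.
ω* = 2/(1 + 0.016362) = 2/1.016362 = 1.96780.
[ρ_SOR] ω* − 1 = 0.96780.

ρ_SOR = 0.96780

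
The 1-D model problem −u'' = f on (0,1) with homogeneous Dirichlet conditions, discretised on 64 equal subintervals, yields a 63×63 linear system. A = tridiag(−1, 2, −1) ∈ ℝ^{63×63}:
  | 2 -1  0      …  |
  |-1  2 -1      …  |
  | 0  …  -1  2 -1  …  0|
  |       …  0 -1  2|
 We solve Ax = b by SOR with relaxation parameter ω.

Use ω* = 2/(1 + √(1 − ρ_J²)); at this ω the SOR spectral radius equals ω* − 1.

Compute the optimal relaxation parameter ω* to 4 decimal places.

[ρ_J] n=63: ρ(B_J) = cos(π/(n+1)) = cos(π/64) = 0.9988.
√(1−ρ_J²) = |sin(π/64)| = 0.04907
[ω*] 2 ÷ (1 + 0.04907) = 2 ÷ 1.04907 = 1.9065.
ρ(B_{ω*}) = ω*−1 = 0.9065

ω* = 1.9065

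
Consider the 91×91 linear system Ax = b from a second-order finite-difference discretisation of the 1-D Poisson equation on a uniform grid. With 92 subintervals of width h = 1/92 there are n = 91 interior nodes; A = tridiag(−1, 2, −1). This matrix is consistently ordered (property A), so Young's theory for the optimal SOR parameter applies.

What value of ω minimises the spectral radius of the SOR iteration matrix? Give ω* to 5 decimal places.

n=91: λ(B_J) = 1 − λ(A)/2 = cos(kπ/92); k=1 gives ρ_J = 0.99942.
√(1 − cos²(π/92)) = sin(π/92) ≈ 0.034141.
Young: ω* = 2/(1+√(1−ρ_J²)) = 2/(1+0.034141) = 2/1.034141 = 1.93397.
ρ_SOR = ω* − 1 ≈ 0.93397.

ω* = 1.93397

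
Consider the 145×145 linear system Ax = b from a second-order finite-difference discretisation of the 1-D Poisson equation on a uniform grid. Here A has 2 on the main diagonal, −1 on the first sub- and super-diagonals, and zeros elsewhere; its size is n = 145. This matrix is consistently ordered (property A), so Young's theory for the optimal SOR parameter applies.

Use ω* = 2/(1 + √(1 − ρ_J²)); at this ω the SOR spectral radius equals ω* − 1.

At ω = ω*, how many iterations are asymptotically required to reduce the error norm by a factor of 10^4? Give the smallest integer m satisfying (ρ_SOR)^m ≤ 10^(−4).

m = 215

B_J for the 145×145 system has eigenvalues cos(kπ/146); ρ_J = cos(π/146) = 0.9997685.
1 − cos²(π/146) = sin²(π/146) ⇒ √(1−ρ_J²) = sin(π/146) = 0.0215161.
ω* = 2/(1+0.0215161) = 1.9578742
and ρ(B_{ω*}) = 1.9578742 − 1 = 0.9578742.
ρ_SOR^m ≤ 10^(−4) ⇔ m ≥ 4·ln10/(−ln 0.9578742) = 9.21034/0.0430388 = 214.001; m = ⌈214.001⌉ = 215.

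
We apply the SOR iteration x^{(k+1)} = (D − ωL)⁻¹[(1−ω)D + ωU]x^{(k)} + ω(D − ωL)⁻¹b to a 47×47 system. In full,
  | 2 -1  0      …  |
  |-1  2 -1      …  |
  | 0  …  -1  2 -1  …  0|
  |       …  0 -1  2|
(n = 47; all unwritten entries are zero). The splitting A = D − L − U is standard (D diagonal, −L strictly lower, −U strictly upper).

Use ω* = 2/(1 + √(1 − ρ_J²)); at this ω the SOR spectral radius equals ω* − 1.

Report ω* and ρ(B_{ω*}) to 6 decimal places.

ω* = 1.877224, ρ_SOR = 0.877224

n=47: λ(B_J) = 1 − λ(A)/2 = cos(kπ/48); k=1 gives ρ_J = 0.997859.
√(1−ρ_J²) simplifies to sin(π/48) = 0.0654031.
Young: ω* = 2/(1+√(1−ρ_J²)) = 2/(1+0.0654031) = 2/1.0654031 = 1.877224.
ρ(B_{ω*}) = ω*−1 = 0.877224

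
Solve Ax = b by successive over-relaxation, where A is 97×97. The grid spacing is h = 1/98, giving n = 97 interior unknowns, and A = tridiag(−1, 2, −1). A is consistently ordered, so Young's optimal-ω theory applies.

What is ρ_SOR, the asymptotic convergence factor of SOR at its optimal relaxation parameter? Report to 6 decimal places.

ρ_SOR = 0.937888

n=97: λ(B_J) = 1 − λ(A)/2 = cos(kπ/98); k=1 gives ρ_J = 0.999486.
√(1−ρ_J²) simplifies to sin(π/98) = 0.0320516.
[ω*] 2 ÷ (1 + 0.0320516) = 2 ÷ 1.0320516 = 1.937888.
[ρ_SOR] ω* − 1 = 0.937888.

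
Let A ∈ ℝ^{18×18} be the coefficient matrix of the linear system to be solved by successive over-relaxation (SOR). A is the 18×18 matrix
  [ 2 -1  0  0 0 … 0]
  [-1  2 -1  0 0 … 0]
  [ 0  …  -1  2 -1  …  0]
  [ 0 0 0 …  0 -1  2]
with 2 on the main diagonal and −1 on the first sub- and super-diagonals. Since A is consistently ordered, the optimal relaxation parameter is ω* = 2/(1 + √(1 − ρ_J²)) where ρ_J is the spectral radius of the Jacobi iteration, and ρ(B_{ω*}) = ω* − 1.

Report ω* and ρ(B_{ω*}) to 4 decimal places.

ρ_J = max_k |cos(kπ/19)| = cos(π/19) = 0.9864
√(1 − cos²(π/19)) = sin(π/19) ≈ 0.16459.
ω* = 2 / (1 + 0.16459) = 2 / 1.16459 ≈ 1.7173.
At ω = 1.7173 every |λ(B_ω)| = ω−1, so ρ_SOR = 0.7173.

ω* = 1.7173, ρ_SOR = 0.7173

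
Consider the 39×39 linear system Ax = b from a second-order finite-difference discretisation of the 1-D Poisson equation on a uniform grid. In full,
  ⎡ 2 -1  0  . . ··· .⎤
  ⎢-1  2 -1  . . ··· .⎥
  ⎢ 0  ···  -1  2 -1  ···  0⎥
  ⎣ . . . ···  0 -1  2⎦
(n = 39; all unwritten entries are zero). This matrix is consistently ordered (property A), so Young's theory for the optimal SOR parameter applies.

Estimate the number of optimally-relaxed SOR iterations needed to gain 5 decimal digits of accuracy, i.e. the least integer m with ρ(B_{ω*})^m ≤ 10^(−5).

B_J for the 39×39 system has eigenvalues cos(kπ/40); ρ_J = cos(π/40) = 0.9969173.
root = sin(π/40) = 0.0784591  (since 1−cos² = sin²).
Young: ω* = 2/(1+√(1−ρ_J²)) = 2/(1+0.0784591) = 2/1.0784591 = 1.8544978.
ρ_SOR = ω* − 1 = 1.8544978 − 1 = 0.8544978.
m ≥ 5·ln10 / (−ln 0.8544978) = 73.218; smallest integer m = 74.

m = 74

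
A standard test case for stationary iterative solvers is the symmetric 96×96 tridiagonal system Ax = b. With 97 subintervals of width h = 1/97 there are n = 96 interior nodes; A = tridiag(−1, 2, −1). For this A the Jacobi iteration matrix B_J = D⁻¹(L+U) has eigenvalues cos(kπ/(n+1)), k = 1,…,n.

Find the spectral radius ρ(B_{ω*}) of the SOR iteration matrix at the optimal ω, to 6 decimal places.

ρ_SOR = 0.937268

B_J for the 96×96 system has eigenvalues cos(kπ/97); ρ_J = cos(π/97) = 0.999476.
root = sin(π/97) = 0.0323819  (since 1−cos² = sin²).
[ω*] 2 ÷ (1 + 0.0323819) = 2 ÷ 1.0323819 = 1.937268.
Hence ρ(B_{ω*}) = 1.937268 − 1 = 0.937268.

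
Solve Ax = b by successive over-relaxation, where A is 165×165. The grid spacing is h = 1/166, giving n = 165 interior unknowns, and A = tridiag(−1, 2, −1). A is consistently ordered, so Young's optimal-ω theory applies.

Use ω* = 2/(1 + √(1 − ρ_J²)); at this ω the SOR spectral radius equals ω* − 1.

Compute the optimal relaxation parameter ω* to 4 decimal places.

ρ_J = max_k |cos(kπ/166)| = cos(π/166) = 0.9998
1 − cos²(π/166) = sin²(π/166) ⇒ √(1−ρ_J²) = sin(π/166) = 0.01892.
So ω* = 2/1.01892 = 1.9629 (Young).
and ρ(B_{ω*}) = 1.9629 − 1 = 0.9629.

ω* = 1.9629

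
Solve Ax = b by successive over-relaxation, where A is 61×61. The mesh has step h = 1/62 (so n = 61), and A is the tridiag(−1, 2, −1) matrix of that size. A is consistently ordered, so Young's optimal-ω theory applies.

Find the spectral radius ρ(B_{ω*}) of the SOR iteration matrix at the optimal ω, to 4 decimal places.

B_J for the 61×61 system has eigenvalues cos(kπ/62); ρ_J = cos(π/62) = 0.9987.
root = sin(π/62) = 0.05065  (since 1−cos² = sin²).
Then 2/(1+√(1−ρ_J²)) = 2/(1+0.05065); ω* = 2/1.05065 = 1.9036.
At ω = 1.9036 every |λ(B_ω)| = ω−1, so ρ_SOR = 0.9036.

ρ_SOR = 0.9036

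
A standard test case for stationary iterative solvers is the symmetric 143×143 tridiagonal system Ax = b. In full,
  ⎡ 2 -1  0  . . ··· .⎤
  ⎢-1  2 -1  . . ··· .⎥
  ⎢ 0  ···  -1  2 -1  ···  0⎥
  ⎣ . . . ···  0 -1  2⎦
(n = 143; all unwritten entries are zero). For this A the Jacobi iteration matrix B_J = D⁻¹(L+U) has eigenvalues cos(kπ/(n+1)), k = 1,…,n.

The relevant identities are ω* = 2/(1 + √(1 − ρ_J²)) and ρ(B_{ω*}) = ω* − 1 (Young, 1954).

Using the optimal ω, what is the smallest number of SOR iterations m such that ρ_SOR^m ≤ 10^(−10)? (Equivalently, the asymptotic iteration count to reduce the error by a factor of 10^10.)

m = 528

With n=143, ρ(Jacobi) = cos(π/144) = 0.9997620.
√(1−ρ_J²) simplifies to sin(π/144) = 0.0218149.
ω* = 2/(1 + 0.0218149) = 2/1.0218149 = 1.9573017.
ρ_SOR = ω* − 1 ≈ 0.9573017.
m ≥ 10·ln10 / (−ln 0.9573017) = 527.673; smallest integer m = 528.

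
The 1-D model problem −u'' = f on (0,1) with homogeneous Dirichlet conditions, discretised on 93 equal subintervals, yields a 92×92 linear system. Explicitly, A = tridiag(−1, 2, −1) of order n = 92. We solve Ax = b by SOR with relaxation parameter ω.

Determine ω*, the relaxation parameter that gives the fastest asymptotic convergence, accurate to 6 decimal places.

spectrum of D⁻¹(L+U) = {cos(kπ/93) : 1≤k≤92}; ρ_J = cos(π/93) = 0.999429.
root = sin(π/93) = 0.0337741  (since 1−cos² = sin²).
So ω* = 2/1.0337741 = 1.934659 (Young).
[ρ_SOR] ω* − 1 = 0.934659.

ω* = 1.934659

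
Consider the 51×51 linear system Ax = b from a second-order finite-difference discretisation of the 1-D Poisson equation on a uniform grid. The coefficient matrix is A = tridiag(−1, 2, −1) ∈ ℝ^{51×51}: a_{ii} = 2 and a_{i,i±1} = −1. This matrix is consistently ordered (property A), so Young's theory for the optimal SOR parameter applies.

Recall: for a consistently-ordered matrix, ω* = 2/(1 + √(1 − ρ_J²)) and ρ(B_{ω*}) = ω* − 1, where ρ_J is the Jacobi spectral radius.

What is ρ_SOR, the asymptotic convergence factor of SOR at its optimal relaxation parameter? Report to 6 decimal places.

ρ_SOR = 0.886119

n=51: λ(B_J) = 1 − λ(A)/2 = cos(kπ/52); k=1 gives ρ_J = 0.998176.
1 − cos²(π/52) = sin²(π/52) ⇒ √(1−ρ_J²) = sin(π/52) = 0.0603785.
ω* = 2 / (1 + 0.0603785) = 2 / 1.0603785 ≈ 1.886119.
ρ(B_{ω*}) = ω*−1 = 0.886119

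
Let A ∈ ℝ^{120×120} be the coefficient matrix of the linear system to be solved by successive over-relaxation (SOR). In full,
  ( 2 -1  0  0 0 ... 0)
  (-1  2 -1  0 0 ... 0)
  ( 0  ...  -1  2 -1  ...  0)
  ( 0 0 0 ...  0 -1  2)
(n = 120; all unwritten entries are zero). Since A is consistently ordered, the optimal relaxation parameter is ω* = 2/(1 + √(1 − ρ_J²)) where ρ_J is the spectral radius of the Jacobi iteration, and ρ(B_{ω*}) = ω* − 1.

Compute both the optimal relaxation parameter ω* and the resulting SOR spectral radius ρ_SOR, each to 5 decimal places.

ρ_J = max_k |cos(kπ/121)| = cos(π/121) = 0.99966
√(1 − cos²(π/121)) = sin(π/121) ≈ 0.025961.
Young: ω* = 2/(1+√(1−ρ_J²)) = 2/(1+0.025961) = 2/1.025961 = 1.94939.
ρ(B_{ω*}) = ω*−1 = 0.94939

ω* = 1.94939, ρ_SOR = 0.94939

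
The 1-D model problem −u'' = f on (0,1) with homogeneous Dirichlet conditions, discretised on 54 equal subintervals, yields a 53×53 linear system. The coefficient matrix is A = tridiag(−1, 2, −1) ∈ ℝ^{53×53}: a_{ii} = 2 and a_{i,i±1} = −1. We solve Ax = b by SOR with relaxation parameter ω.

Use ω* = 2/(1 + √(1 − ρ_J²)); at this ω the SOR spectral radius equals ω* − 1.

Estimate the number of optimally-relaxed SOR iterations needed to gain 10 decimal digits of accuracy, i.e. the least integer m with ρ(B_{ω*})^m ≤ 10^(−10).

ρ_J = max_k |cos(kπ/54)| = cos(π/54) = 0.9983082
√(1−ρ_J²) simplifies to sin(π/54) = 0.0581448.
So ω* = 2/1.0581448 = 1.8901005 (Young).
ρ(B_{ω*}) = ω*−1 = 0.8901005
m ≥ 10·ln10 / (−ln 0.8901005) = 197.781; smallest integer m = 198.

m = 198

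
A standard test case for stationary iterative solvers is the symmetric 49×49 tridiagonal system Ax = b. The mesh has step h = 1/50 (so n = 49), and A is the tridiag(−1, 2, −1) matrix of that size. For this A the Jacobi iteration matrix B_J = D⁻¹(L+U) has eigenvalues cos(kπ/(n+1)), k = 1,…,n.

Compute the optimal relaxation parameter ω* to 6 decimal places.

½·tridiag(1,0,1) at n=49: λ_k = cos(kπ/50); max |λ| at k=1 ⇒ ρ_J = cos(π/50) ≈ 0.998027.
√(1−ρ_J²) simplifies to sin(π/50) = 0.0627905.
ω* = 2/(1+0.0627905) = 1.881838
ρ_SOR = ω* − 1 ≈ 0.881838.

ω* = 1.881838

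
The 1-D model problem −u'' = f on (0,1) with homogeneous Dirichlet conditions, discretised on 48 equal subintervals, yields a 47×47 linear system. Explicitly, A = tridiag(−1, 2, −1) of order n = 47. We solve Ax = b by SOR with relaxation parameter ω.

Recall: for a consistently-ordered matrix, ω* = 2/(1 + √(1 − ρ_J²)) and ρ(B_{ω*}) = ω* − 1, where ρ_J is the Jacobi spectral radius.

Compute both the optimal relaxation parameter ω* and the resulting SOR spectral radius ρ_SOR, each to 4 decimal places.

n=47: λ(B_J) = 1 − λ(A)/2 = cos(kπ/48); k=1 gives ρ_J = 0.9979.
√(1−ρ_J²) simplifies to sin(π/48) = 0.06540.
ω* = 2/(1 + 0.06540) = 2/1.06540 = 1.8772.
ρ(B_{ω*}) = ω*−1 = 0.8772

ω* = 1.8772, ρ_SOR = 0.8772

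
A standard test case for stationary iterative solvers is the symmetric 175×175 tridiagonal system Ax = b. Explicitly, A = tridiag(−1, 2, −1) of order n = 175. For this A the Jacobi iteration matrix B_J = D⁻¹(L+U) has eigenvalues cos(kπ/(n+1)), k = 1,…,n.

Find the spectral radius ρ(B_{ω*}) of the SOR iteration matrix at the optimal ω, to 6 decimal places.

n=175: λ(B_J) = 1 − λ(A)/2 = cos(kπ/176); k=1 gives ρ_J = 0.999841.
√(1−ρ_J²) simplifies to sin(π/176) = 0.0178490.
ω* = 2/(1 + 0.0178490) = 2/1.0178490 = 1.964928.
ρ_SOR = ω* − 1 = 1.964928 − 1 = 0.964928.

ρ_SOR = 0.964928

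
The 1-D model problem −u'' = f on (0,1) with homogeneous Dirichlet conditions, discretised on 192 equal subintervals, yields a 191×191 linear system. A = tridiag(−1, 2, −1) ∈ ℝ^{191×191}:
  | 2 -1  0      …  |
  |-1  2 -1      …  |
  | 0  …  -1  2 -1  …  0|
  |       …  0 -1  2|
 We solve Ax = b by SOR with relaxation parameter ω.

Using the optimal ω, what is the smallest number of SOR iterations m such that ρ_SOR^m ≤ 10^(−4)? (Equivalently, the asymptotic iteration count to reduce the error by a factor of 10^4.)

[ρ_J] n=191: ρ(B_J) = cos(π/(n+1)) = cos(π/192) = 0.9998661.
1 − cos²(π/192) = sin²(π/192) ⇒ √(1−ρ_J²) = sin(π/192) = 0.0163617.
So ω* = 2/1.0163617 = 1.9678034 (Young).
ρ_SOR = ω* − 1 ≈ 0.9678034.
For 4 digits: m = 4·ln10 / (−ln 0.9678034) = 9.21034/0.0327263 = 281.435; round up → m = 282.

m = 282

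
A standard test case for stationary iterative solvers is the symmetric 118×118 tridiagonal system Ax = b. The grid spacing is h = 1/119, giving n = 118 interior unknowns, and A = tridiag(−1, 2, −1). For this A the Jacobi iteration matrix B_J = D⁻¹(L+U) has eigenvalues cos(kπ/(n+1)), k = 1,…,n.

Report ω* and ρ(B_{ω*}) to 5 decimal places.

[ρ_J] n=118: ρ(B_J) = cos(π/(n+1)) = cos(π/119) = 0.99965.
√(1 − cos²(π/119)) = sin(π/119) ≈ 0.026397.
So ω* = 2/1.026397 = 1.94856 (Young).
ρ_SOR = ω* − 1 = 1.94856 − 1 = 0.94856.

ω* = 1.94856, ρ_SOR = 0.94856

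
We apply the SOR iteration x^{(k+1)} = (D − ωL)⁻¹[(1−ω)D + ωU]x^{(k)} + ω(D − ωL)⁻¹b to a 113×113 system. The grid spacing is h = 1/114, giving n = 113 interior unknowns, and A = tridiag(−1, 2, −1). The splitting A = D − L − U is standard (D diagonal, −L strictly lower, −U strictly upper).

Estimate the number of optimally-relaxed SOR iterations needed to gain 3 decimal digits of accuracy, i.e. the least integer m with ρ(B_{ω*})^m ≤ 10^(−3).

B_J for the 113×113 system has eigenvalues cos(kπ/114); ρ_J = cos(π/114) = 0.9996203.
√(1−ρ_J²) simplifies to sin(π/114) = 0.0275543.
So ω* = 2/1.0275543 = 1.9463692 (Young).
At ω = 1.9463692 every |λ(B_ω)| = ω−1, so ρ_SOR = 0.9463692.
m ≥ 3·ln10 / (−ln 0.9463692) = 125.317; smallest integer m = 126.

m = 126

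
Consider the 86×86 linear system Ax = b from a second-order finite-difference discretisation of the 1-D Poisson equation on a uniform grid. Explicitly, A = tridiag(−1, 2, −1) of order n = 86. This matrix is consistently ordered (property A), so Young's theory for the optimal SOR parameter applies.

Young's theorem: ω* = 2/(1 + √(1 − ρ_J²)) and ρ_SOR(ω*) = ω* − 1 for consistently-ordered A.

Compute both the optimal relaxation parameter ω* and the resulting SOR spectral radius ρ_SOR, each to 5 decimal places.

[ρ_J] n=86: ρ(B_J) = cos(π/(n+1)) = cos(π/87) = 0.99935.
√(1 − cos²(π/87)) = sin(π/87) ≈ 0.036102.
Then 2/(1+√(1−ρ_J²)) = 2/(1+0.036102); ω* = 2/1.036102 = 1.93031.
Hence ρ(B_{ω*}) = 1.93031 − 1 = 0.93031.

ω* = 1.93031, ρ_SOR = 0.93031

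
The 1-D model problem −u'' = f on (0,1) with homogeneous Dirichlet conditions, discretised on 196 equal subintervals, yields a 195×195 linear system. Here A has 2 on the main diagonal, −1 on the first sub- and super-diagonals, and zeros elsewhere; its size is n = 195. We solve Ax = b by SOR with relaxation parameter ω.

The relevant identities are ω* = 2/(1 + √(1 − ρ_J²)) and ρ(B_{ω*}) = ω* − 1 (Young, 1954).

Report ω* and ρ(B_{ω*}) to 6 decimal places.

ω* = 1.968450, ρ_SOR = 0.968450

n=195: λ(B_J) = 1 − λ(A)/2 = cos(kπ/196); k=1 gives ρ_J = 0.999872.
√(1−ρ_J²) simplifies to sin(π/196) = 0.0160278.
ω* = 2 / (1 + 0.0160278) = 2 / 1.0160278 ≈ 1.968450.
and ρ(B_{ω*}) = 1.968450 − 1 = 0.968450.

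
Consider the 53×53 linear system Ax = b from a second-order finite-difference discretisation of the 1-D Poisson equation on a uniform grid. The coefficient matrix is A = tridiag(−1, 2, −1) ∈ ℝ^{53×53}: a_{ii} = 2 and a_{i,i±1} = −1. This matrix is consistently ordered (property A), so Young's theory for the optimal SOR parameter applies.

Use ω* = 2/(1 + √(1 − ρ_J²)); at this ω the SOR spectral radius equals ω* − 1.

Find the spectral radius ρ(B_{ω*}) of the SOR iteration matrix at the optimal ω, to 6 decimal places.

B_J for the 53×53 system has eigenvalues cos(kπ/54); ρ_J = cos(π/54) = 0.998308.
√(1−ρ_J²) simplifies to sin(π/54) = 0.0581448.
Then 2/(1+√(1−ρ_J²)) = 2/(1+0.0581448); ω* = 2/1.0581448 = 1.890100.
ρ_SOR = ω* − 1 ≈ 0.890100.

ρ_SOR = 0.890100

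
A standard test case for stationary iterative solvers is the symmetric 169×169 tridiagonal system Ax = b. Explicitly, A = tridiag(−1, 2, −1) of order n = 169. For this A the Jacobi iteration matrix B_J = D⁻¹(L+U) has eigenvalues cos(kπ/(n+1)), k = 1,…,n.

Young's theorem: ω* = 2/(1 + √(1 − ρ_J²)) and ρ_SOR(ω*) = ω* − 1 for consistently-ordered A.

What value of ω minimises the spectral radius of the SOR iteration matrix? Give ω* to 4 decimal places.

ω* = 1.9637

[ρ_J] n=169: ρ(B_J) = cos(π/(n+1)) = cos(π/170) = 0.9998.
1 − cos²(π/170) = sin²(π/170) ⇒ √(1−ρ_J²) = sin(π/170) = 0.01848.
[ω*] 2 ÷ (1 + 0.01848) = 2 ÷ 1.01848 = 1.9637.
and ρ(B_{ω*}) = 1.9637 − 1 = 0.9637.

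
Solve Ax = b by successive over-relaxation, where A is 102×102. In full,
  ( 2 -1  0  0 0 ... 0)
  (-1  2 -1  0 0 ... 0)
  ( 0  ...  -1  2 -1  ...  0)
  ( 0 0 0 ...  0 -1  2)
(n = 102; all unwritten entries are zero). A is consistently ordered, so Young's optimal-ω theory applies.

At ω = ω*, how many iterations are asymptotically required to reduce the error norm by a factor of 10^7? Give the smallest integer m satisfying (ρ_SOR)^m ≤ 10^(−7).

[ρ_J] n=102: ρ(B_J) = cos(π/(n+1)) = cos(π/103) = 0.9995349.
√(1−ρ_J²) simplifies to sin(π/103) = 0.0304962.
ω* = 2 / (1 + 0.0304962) = 2 / 1.0304962 ≈ 1.9408126.
Hence ρ(B_{ω*}) = 1.9408126 − 1 = 0.9408126.
m ≥ 7·ln10 / (−ln 0.9408126) = 264.182; smallest integer m = 265.

m = 265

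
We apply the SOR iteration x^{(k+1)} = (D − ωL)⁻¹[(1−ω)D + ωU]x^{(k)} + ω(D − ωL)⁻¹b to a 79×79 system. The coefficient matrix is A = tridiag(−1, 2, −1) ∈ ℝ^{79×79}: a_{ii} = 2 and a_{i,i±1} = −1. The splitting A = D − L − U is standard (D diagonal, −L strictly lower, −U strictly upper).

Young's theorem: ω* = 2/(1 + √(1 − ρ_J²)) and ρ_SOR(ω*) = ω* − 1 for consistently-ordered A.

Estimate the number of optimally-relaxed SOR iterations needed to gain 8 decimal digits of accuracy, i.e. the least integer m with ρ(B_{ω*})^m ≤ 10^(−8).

m = 235

With n=79, ρ(Jacobi) = cos(π/80) = 0.9992290.
1 − cos²(π/80) = sin²(π/80) ⇒ √(1−ρ_J²) = sin(π/80) = 0.0392598.
Then 2/(1+√(1−ρ_J²)) = 2/(1+0.0392598); ω* = 2/1.0392598 = 1.9244466.
ρ(B_{ω*}) = ω*−1 = 0.9244466
ρ_SOR^m ≤ 10^(−8) ⇔ m ≥ 8·ln10/(−ln 0.9244466) = 18.4207/0.07856 = 234.479; m = ⌈234.479⌉ = 235.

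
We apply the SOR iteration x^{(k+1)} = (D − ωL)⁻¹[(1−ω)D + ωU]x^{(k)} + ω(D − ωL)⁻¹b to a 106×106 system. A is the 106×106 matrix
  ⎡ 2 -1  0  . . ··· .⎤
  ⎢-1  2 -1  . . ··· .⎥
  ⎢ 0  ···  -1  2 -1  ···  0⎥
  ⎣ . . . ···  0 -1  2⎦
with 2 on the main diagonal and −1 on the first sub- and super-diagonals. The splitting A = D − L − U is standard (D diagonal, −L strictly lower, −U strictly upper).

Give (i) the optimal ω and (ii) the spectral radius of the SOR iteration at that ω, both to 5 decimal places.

ω* = 1.94296, ρ_SOR = 0.94296

[ρ_J] n=106: ρ(B_J) = cos(π/(n+1)) = cos(π/107) = 0.99957.
1 − cos²(π/107) = sin²(π/107) ⇒ √(1−ρ_J²) = sin(π/107) = 0.029356.
ω* = 2 / (1 + 0.029356) = 2 / 1.029356 ≈ 1.94296.
Hence ρ(B_{ω*}) = 1.94296 − 1 = 0.94296.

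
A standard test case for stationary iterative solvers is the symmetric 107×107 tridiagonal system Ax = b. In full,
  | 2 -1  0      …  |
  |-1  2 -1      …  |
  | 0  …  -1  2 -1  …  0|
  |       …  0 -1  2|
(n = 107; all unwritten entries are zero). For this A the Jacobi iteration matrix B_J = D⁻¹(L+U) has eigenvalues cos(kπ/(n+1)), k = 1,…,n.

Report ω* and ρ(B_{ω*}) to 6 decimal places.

ω* = 1.943475, ρ_SOR = 0.943475

B_J for the 107×107 system has eigenvalues cos(kπ/108); ρ_J = cos(π/108) = 0.999577.
1 − cos²(π/108) = sin²(π/108) ⇒ √(1−ρ_J²) = sin(π/108) = 0.0290847.
So ω* = 2/1.0290847 = 1.943475 (Young).
and ρ(B_{ω*}) = 1.943475 − 1 = 0.943475.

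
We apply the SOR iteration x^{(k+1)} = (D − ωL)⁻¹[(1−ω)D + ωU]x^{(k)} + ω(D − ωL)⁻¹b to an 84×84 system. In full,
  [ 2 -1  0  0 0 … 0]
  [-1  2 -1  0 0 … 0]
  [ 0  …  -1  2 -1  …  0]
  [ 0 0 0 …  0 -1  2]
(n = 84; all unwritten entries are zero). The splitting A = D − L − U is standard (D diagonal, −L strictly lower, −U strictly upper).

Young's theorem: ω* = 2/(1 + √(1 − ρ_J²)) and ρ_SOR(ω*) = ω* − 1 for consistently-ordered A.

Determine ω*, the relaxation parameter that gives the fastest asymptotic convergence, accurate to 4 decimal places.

ω* = 1.9287

With n=84, ρ(Jacobi) = cos(π/85) = 0.9993.
√(1−ρ_J²) simplifies to sin(π/85) = 0.03695.
ω* = 2 / (1 + 0.03695) = 2 / 1.03695 ≈ 1.9287.
At ω = 1.9287 every |λ(B_ω)| = ω−1, so ρ_SOR = 0.9287.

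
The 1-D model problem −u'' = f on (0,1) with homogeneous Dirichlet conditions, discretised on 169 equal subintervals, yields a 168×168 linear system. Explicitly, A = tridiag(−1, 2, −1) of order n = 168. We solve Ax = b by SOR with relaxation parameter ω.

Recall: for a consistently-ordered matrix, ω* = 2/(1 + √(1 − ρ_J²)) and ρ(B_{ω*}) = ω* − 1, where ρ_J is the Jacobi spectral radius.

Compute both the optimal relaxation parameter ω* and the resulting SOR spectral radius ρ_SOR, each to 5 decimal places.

ω* = 1.96350, ρ_SOR = 0.96350

With n=168, ρ(Jacobi) = cos(π/169) = 0.99983.
√(1 − cos²(π/169)) = sin(π/169) ≈ 0.018588.
Young: ω* = 2/(1+√(1−ρ_J²)) = 2/(1+0.018588) = 2/1.018588 = 1.96350.
Hence ρ(B_{ω*}) = 1.96350 − 1 = 0.96350.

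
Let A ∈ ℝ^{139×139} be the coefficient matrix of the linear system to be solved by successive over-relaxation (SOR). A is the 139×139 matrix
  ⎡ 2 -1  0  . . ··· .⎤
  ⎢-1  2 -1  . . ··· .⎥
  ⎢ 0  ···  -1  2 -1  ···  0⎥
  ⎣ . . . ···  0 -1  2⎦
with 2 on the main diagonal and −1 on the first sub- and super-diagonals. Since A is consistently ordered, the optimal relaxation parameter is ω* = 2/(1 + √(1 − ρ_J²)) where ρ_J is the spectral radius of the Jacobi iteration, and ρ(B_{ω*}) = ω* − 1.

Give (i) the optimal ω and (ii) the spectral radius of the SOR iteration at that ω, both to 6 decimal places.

ω* = 1.956109, ρ_SOR = 0.956109

½·tridiag(1,0,1) at n=139: λ_k = cos(kπ/140); max |λ| at k=1 ⇒ ρ_J = cos(π/140) ≈ 0.999748.
√(1−ρ_J²) simplifies to sin(π/140) = 0.0224381.
ω* = 2 / (1 + 0.0224381) = 2 / 1.0224381 ≈ 1.956109.
ρ_SOR = ω* − 1 = 1.956109 − 1 = 0.956109.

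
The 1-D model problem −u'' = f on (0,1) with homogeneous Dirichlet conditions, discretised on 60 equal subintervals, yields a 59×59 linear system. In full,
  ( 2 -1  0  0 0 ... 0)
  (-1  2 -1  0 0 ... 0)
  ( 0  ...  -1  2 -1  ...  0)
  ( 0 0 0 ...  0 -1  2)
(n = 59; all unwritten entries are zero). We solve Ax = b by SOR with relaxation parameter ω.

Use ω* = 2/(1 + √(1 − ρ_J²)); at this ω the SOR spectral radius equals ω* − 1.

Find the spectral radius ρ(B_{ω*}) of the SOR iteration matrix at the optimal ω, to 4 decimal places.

ρ_SOR = 0.9005

[ρ_J] n=59: ρ(B_J) = cos(π/(n+1)) = cos(π/60) = 0.9986.
√(1−ρ_J²) = |sin(π/60)| = 0.05234
ω* = 2 / (1 + 0.05234) = 2 / 1.05234 ≈ 1.9005.
ρ(B_{ω*}) = ω*−1 = 0.9005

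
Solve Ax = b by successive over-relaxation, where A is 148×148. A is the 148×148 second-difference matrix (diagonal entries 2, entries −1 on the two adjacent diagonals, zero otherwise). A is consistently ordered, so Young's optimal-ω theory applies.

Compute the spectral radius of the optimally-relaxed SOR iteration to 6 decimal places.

B_J for the 148×148 system has eigenvalues cos(kπ/149); ρ_J = cos(π/149) = 0.999778.
root = sin(π/149) = 0.0210830  (since 1−cos² = sin²).
ω* = 2 / (1 + 0.0210830) = 2 / 1.0210830 ≈ 1.958705.
Hence ρ(B_{ω*}) = 1.958705 − 1 = 0.958705.

ρ_SOR = 0.958705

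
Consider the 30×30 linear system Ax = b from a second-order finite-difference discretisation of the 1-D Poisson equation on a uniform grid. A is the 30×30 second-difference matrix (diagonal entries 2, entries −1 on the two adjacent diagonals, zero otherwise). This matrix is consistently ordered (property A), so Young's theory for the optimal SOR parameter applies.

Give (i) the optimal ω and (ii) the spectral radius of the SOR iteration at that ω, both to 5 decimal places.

ω* = 1.81625, ρ_SOR = 0.81625

ρ_J = max_k |cos(kπ/31)| = cos(π/31) = 0.99487
√(1−ρ_J²) = |sin(π/31)| = 0.101168
Young: ω* = 2/(1+√(1−ρ_J²)) = 2/(1+0.101168) = 2/1.101168 = 1.81625.
ρ(B_{ω*}) = ω*−1 = 0.81625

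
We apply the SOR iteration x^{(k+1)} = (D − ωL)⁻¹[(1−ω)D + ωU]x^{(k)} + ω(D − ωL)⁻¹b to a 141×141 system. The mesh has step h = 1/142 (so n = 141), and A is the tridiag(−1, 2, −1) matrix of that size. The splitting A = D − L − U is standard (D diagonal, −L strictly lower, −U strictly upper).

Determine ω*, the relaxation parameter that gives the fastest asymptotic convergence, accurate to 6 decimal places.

spectrum of D⁻¹(L+U) = {cos(kπ/142) : 1≤k≤141}; ρ_J = cos(π/142) = 0.999755.
√(1 − cos²(π/142)) = sin(π/142) ≈ 0.0221221.
ω* = 2/(1 + 0.0221221) = 2/1.0221221 = 1.956713.
and ρ(B_{ω*}) = 1.956713 − 1 = 0.956713.

ω* = 1.956713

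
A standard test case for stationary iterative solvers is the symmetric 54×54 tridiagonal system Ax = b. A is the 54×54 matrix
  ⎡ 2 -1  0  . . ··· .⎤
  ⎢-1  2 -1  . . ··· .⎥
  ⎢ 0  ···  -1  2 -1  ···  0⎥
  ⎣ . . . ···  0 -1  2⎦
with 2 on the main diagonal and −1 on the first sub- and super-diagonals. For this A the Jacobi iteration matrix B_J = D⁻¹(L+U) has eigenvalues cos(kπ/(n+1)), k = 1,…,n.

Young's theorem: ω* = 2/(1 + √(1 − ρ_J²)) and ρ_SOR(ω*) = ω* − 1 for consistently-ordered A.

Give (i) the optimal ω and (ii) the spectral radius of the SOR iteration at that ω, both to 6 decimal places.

spectrum of D⁻¹(L+U) = {cos(kπ/55) : 1≤k≤54}; ρ_J = cos(π/55) = 0.998369.
√(1−ρ_J²) simplifies to sin(π/55) = 0.0570888.
[ω*] 2 ÷ (1 + 0.0570888) = 2 ÷ 1.0570888 = 1.891989.
At ω = 1.891989 every |λ(B_ω)| = ω−1, so ρ_SOR = 0.891989.

ω* = 1.891989, ρ_SOR = 0.891989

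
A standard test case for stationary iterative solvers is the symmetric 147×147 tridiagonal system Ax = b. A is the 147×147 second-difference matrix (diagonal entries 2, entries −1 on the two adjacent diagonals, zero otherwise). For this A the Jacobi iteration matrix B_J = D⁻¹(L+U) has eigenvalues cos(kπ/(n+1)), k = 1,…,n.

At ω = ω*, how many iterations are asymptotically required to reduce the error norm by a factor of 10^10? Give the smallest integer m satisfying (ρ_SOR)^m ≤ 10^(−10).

m = 543

n=147: λ(B_J) = 1 − λ(A)/2 = cos(kπ/148); k=1 gives ρ_J = 0.9997747.
root = sin(π/148) = 0.0212254  (since 1−cos² = sin²).
Then 2/(1+√(1−ρ_J²)) = 2/(1+0.0212254); ω* = 2/1.0212254 = 1.9584315.
Hence ρ(B_{ω*}) = 1.9584315 − 1 = 0.9584315.
m ≥ 10·ln10 / (−ln 0.9584315) = 542.332; smallest integer m = 543.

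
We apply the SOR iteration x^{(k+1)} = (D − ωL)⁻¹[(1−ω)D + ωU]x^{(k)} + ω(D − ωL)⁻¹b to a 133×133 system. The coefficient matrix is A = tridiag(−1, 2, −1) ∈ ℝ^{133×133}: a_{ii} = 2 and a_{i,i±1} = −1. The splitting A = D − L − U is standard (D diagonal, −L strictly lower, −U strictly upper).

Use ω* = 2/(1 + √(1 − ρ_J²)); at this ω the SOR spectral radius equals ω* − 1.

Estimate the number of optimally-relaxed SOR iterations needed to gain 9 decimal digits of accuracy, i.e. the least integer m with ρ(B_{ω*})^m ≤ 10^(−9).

spectrum of D⁻¹(L+U) = {cos(kπ/134) : 1≤k≤133}; ρ_J = cos(π/134) = 0.9997252.
√(1−ρ_J²) = |sin(π/134)| = 0.0234426
So ω* = 2/1.0234426 = 1.9541887 (Young).
and ρ(B_{ω*}) = 1.9541887 − 1 = 0.9541887.
9·ln10 = 20.7233; −ln(0.9541887) = 0.0468938; m = ⌈20.7233/0.0468938⌉ = ⌈441.920⌉ = 442.

m = 442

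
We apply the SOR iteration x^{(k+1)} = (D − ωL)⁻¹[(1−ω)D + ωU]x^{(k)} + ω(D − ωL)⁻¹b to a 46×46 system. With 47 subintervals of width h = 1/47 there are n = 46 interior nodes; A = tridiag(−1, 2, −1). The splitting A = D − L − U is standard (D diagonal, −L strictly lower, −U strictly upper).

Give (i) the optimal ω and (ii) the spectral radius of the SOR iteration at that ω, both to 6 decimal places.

[ρ_J] n=46: ρ(B_J) = cos(π/(n+1)) = cos(π/47) = 0.997767.
√(1−ρ_J²) simplifies to sin(π/47) = 0.0667926.
Young: ω* = 2/(1+√(1−ρ_J²)) = 2/(1+0.0667926) = 2/1.0667926 = 1.874779.
[ρ_SOR] ω* − 1 = 0.874779.

ω* = 1.874779, ρ_SOR = 0.874779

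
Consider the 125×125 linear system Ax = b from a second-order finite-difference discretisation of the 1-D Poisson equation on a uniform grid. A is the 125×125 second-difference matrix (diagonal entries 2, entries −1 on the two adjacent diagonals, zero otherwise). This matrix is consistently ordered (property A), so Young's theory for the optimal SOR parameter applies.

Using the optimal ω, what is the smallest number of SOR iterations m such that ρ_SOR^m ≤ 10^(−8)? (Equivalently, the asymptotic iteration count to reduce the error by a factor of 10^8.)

n=125: λ(B_J) = 1 − λ(A)/2 = cos(kπ/126); k=1 gives ρ_J = 0.9996892.
√(1−ρ_J²) = |sin(π/126)| = 0.0249307
ω* = 2/(1 + 0.0249307) = 2/1.0249307 = 1.9513514.
[ρ_SOR] ω* − 1 = 0.9513514.
8·ln10 = 18.4207; −ln(0.9513514) = 0.0498718; m = ⌈18.4207/0.0498718⌉ = ⌈369.361⌉ = 370.

m = 370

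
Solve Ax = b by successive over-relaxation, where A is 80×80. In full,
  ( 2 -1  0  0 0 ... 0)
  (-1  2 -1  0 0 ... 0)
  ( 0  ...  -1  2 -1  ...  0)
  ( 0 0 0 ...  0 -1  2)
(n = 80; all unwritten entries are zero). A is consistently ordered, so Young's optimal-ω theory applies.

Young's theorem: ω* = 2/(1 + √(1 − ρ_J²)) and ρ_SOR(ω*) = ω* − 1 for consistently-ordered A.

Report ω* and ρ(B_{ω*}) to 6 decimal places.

ω* = 1.925344, ρ_SOR = 0.925344

B_J for the 80×80 system has eigenvalues cos(kπ/81); ρ_J = cos(π/81) = 0.999248.
√(1 − cos²(π/81)) = sin(π/81) ≈ 0.0387754.
ω* = 2/(1+0.0387754) = 1.925344
ρ_SOR = ω* − 1 = 1.925344 − 1 = 0.925344.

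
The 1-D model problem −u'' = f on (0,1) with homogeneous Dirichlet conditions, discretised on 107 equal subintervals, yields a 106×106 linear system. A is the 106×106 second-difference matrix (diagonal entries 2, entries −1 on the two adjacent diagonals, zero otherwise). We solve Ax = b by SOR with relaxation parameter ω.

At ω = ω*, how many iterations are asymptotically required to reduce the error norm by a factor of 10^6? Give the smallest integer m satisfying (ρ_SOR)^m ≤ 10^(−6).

m = 236

[ρ_J] n=106: ρ(B_J) = cos(π/(n+1)) = cos(π/107) = 0.9995690.
1 − cos²(π/107) = sin²(π/107) ⇒ √(1−ρ_J²) = sin(π/107) = 0.0293565.
Then 2/(1+√(1−ρ_J²)) = 2/(1+0.0293565); ω* = 2/1.0293565 = 1.9429615.
[ρ_SOR] ω* − 1 = 0.9429615.
(0.9429615)^m ≤ 10^{−6}  ⇒  m·ln(0.9429615) ≤ −6·ln10  ⇒  m ≥ 235.238  ⇒  m = 236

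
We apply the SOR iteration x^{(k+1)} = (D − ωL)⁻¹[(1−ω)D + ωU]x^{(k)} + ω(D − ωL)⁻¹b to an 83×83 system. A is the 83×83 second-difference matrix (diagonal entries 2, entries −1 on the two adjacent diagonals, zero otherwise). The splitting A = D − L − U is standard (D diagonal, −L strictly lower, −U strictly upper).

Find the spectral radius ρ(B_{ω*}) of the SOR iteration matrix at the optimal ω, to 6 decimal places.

spectrum of D⁻¹(L+U) = {cos(kπ/84) : 1≤k≤83}; ρ_J = cos(π/84) = 0.999301.
√(1−ρ_J²) simplifies to sin(π/84) = 0.0373912.
ω* = 2 / (1 + 0.0373912) = 2 / 1.0373912 ≈ 1.927913.
[ρ_SOR] ω* − 1 = 0.927913.

ρ_SOR = 0.927913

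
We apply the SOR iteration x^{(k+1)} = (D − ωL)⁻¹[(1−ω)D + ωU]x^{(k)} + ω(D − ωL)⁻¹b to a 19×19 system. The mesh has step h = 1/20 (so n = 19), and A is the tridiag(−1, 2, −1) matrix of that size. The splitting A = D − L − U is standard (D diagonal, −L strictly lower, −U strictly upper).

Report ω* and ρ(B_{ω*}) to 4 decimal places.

B_J for the 19×19 system has eigenvalues cos(kπ/20); ρ_J = cos(π/20) = 0.9877.
√(1 − cos²(π/20)) = sin(π/20) ≈ 0.15643.
Then 2/(1+√(1−ρ_J²)) = 2/(1+0.15643); ω* = 2/1.15643 = 1.7295.
ρ_SOR = ω* − 1 ≈ 0.7295.

ω* = 1.7295, ρ_SOR = 0.7295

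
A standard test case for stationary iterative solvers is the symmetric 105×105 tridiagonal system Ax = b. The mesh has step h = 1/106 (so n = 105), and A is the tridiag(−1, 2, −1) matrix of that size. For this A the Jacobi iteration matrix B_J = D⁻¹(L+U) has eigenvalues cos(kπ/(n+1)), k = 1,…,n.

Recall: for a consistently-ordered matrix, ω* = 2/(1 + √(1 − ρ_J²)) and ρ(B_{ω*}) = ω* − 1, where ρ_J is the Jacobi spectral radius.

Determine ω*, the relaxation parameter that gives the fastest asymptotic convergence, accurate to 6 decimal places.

n=105: λ(B_J) = 1 − λ(A)/2 = cos(kπ/106); k=1 gives ρ_J = 0.999561.
1 − cos²(π/106) = sin²(π/106) ⇒ √(1−ρ_J²) = sin(π/106) = 0.0296333.
Then 2/(1+√(1−ρ_J²)) = 2/(1+0.0296333); ω* = 2/1.0296333 = 1.942439.
[ρ_SOR] ω* − 1 = 0.942439.

ω* = 1.942439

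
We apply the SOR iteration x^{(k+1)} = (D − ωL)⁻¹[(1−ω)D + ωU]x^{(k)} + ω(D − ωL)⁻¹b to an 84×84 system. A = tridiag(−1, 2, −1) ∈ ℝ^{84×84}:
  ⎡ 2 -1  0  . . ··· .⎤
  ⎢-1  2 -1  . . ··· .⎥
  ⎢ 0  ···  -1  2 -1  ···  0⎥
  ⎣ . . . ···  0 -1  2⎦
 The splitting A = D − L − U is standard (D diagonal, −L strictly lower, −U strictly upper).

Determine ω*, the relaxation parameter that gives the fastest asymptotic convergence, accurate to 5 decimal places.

ω* = 1.92873

spectrum of D⁻¹(L+U) = {cos(kπ/85) : 1≤k≤84}; ρ_J = cos(π/85) = 0.99932.
√(1−ρ_J²) = |sin(π/85)| = 0.036951
ω* = 2/(1+0.036951) = 1.92873
ρ_SOR = ω* − 1 = 1.92873 − 1 = 0.92873.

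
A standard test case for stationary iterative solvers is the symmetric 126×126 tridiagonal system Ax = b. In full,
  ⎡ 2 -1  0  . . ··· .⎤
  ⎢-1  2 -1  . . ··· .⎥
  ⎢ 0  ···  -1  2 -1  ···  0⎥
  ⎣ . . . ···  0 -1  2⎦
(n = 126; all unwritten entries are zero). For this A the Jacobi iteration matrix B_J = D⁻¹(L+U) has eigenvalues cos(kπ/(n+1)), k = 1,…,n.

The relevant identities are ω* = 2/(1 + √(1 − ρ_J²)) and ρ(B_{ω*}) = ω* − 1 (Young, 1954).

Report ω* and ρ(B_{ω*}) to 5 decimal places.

ω* = 1.95173, ρ_SOR = 0.95173

B_J for the 126×126 system has eigenvalues cos(kπ/127); ρ_J = cos(π/127) = 0.99969.
√(1−ρ_J²) simplifies to sin(π/127) = 0.024734.
Then 2/(1+√(1−ρ_J²)) = 2/(1+0.024734); ω* = 2/1.024734 = 1.95173.
At ω = 1.95173 every |λ(B_ω)| = ω−1, so ρ_SOR = 0.95173.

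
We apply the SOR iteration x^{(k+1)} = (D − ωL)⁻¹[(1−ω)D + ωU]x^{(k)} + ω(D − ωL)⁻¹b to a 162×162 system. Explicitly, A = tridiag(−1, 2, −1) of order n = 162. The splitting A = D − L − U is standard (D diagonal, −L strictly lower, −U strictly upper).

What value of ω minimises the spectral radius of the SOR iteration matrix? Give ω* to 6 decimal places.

B_J for the 162×162 system has eigenvalues cos(kπ/163); ρ_J = cos(π/163) = 0.999814.
root = sin(π/163) = 0.0192724  (since 1−cos² = sin²).
ω* = 2/(1 + 0.0192724) = 2/1.0192724 = 1.962184.
ρ_SOR = ω* − 1 ≈ 0.962184.

ω* = 1.962184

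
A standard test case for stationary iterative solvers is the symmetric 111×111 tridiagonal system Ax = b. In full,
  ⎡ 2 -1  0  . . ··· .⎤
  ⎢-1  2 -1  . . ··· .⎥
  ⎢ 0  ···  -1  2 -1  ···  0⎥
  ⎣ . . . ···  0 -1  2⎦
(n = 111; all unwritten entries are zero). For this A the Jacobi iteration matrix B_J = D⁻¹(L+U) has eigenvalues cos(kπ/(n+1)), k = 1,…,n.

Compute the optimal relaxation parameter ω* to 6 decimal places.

spectrum of D⁻¹(L+U) = {cos(kπ/112) : 1≤k≤111}; ρ_J = cos(π/112) = 0.999607.
root = sin(π/112) = 0.0280463  (since 1−cos² = sin²).
ω* = 2 / (1 + 0.0280463) = 2 / 1.0280463 ≈ 1.945438.
ρ_SOR = ω* − 1 = 1.945438 − 1 = 0.945438.

ω* = 1.945438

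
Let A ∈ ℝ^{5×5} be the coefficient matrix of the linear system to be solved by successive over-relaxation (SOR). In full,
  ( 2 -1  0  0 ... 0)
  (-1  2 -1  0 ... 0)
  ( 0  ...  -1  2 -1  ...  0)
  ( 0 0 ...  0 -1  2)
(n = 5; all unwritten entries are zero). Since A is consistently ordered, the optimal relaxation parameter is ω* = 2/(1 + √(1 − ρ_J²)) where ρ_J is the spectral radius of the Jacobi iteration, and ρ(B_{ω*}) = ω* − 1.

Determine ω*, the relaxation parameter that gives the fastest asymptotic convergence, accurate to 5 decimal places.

ω* = 1.33333

[ρ_J] n=5: ρ(B_J) = cos(π/(n+1)) = cos(π/6) = 0.86603.
1 − cos²(π/6) = sin²(π/6) ⇒ √(1−ρ_J²) = sin(π/6) = 0.500000.
So ω* = 2/1.500000 = 1.33333 (Young).
At ω = 1.33333 every |λ(B_ω)| = ω−1, so ρ_SOR = 0.33333.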